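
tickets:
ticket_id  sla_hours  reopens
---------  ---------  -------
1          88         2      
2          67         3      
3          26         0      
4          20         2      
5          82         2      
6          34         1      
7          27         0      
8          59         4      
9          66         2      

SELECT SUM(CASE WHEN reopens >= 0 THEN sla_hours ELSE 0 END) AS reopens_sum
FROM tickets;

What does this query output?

ticket_id=1: ✓ → 88
ticket_id=2: ✓ → 67
ticket_id=3: ✓ → 26
ticket_id=4: ✓ → 20
ticket_id=5: ✓ → 82
ticket_id=6: ✓ → 34
ticket_id=7: ✓ → 27
ticket_id=8: ✓ → 59
ticket_id=9: ✓ → 66
reopens_sum = 88 + 67 + 26 + 20 + 82 + 34 + 27 + 59 + 66 = 469

469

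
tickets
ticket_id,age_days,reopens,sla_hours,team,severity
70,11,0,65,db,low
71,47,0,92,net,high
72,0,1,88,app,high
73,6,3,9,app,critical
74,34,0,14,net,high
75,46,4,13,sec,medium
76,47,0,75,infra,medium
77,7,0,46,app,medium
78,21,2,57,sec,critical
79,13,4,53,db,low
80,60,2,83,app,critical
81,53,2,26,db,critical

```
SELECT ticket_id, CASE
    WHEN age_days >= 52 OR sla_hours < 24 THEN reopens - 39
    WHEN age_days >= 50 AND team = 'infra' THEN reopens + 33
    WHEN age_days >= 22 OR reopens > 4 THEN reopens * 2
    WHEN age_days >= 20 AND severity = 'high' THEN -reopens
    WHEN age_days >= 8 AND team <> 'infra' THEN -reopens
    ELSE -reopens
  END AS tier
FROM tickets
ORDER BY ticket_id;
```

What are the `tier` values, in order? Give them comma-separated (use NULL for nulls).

0, 0, -1, -36, -39, -35, 0, 0, -2, -4, -37, -37

ticket_id=70: age_days >= 8 AND team <> 'infra' → 0
ticket_id=71: age_days >= 22 OR reopens > 4 → 0
ticket_id=72: ELSE → -1
ticket_id=73: age_days >= 52 OR sla_hours < 24 → -36
ticket_id=74: age_days >= 52 OR sla_hours < 24 → -39
ticket_id=75: age_days >= 52 OR sla_hours < 24 → -35
ticket_id=76: age_days >= 22 OR reopens > 4 → 0
ticket_id=77: ELSE → 0
ticket_id=78: age_days >= 8 AND team <> 'infra' → -2
ticket_id=79: age_days >= 8 AND team <> 'infra' → -4
ticket_id=80: age_days >= 52 OR sla_hours < 24 → -37
ticket_id=81: age_days >= 52 OR sla_hours < 24 → -37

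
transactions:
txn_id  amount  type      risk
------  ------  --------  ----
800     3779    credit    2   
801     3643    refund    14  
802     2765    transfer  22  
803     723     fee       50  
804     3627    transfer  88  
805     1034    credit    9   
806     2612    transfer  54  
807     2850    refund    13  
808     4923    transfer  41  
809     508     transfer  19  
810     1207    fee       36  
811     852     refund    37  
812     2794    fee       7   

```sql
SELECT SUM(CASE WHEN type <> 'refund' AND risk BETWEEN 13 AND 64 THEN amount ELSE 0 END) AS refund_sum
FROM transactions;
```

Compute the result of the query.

txn_id=800: ✗
txn_id=801: ✗
txn_id=802: ✓ → 2765
txn_id=803: ✓ → 723
txn_id=804: ✗
txn_id=805: ✗
txn_id=806: ✓ → 2612
txn_id=807: ✗
txn_id=808: ✓ → 4923
txn_id=809: ✓ → 508
txn_id=810: ✓ → 1207
txn_id=811: ✗
txn_id=812: ✗
refund_sum = 2765 + 723 + 2612 + 4923 + 508 + 1207 = 12738

12738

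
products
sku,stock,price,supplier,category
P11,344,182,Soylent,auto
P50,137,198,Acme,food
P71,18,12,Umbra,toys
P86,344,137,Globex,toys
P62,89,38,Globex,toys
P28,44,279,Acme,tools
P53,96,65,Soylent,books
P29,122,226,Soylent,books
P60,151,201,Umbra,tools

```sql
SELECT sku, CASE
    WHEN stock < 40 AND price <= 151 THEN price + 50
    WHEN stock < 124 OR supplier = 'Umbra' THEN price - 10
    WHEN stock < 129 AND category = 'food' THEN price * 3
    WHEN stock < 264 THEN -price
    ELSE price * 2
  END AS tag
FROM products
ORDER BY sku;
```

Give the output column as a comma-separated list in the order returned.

364, 269, 216, -198, 55, 191, 28, 62, 274

sku=P11: ELSE → 364
sku=P28: stock < 124 OR supplier = 'Umbra' → 269
sku=P29: stock < 124 OR supplier = 'Umbra' → 216
sku=P50: stock < 264 → -198
sku=P53: stock < 124 OR supplier = 'Umbra' → 55
sku=P60: stock < 124 OR supplier = 'Umbra' → 191
sku=P62: stock < 124 OR supplier = 'Umbra' → 28
sku=P71: stock < 40 AND price <= 151 → 62
sku=P86: ELSE → 274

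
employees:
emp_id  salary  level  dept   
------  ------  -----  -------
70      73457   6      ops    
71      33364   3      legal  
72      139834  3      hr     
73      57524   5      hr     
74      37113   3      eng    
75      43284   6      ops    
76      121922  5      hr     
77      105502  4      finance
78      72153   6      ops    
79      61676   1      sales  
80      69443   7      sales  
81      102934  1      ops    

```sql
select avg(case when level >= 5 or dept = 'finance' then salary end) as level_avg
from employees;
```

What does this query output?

77612.1428571429

emp_id=70: ✓ → 73457
emp_id=71: ✗
emp_id=72: ✗
emp_id=73: ✓ → 57524
emp_id=74: ✗
emp_id=75: ✓ → 43284
emp_id=76: ✓ → 121922
emp_id=77: ✓ → 105502
emp_id=78: ✓ → 72153
emp_id=79: ✗
emp_id=80: ✓ → 69443
emp_id=81: ✗
level_avg = (73457 + 57524 + 43284 + 121922 + 105502 + 72153 + 69443) / 7 = 77612.1428571429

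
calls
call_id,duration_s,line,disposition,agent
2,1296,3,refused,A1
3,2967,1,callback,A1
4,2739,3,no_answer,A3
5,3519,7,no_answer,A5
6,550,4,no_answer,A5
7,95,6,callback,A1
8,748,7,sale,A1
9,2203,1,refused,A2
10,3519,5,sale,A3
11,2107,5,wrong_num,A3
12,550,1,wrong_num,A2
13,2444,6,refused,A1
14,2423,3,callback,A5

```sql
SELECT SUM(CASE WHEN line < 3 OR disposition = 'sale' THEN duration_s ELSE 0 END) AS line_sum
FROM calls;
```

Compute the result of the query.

9987

call_id=2: ✗
call_id=3: ✓ → 2967
call_id=4: ✗
call_id=5: ✗
call_id=6: ✗
call_id=7: ✗
call_id=8: ✓ → 748
call_id=9: ✓ → 2203
call_id=10: ✓ → 3519
call_id=11: ✗
call_id=12: ✓ → 550
call_id=13: ✗
call_id=14: ✗
line_sum = 2967 + 748 + 2203 + 3519 + 550 = 9987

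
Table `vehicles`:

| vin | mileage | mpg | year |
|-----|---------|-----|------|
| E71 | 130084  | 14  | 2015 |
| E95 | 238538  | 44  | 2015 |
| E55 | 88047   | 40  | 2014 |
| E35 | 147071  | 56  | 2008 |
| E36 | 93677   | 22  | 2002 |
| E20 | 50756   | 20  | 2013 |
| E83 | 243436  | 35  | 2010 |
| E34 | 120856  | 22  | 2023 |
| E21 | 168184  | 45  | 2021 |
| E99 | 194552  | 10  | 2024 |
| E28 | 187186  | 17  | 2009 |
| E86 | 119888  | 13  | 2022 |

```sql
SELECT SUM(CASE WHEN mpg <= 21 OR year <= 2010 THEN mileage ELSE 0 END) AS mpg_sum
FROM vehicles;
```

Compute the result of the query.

1166650

vin=E71: ✓ → 130084
vin=E95: ✗
vin=E55: ✗
vin=E35: ✓ → 147071
vin=E36: ✓ → 93677
vin=E20: ✓ → 50756
vin=E83: ✓ → 243436
vin=E34: ✗
vin=E21: ✗
vin=E99: ✓ → 194552
vin=E28: ✓ → 187186
vin=E86: ✓ → 119888
mpg_sum = 130084 + 147071 + 93677 + 50756 + 243436 + 194552 + 187186 + 119888 = 1166650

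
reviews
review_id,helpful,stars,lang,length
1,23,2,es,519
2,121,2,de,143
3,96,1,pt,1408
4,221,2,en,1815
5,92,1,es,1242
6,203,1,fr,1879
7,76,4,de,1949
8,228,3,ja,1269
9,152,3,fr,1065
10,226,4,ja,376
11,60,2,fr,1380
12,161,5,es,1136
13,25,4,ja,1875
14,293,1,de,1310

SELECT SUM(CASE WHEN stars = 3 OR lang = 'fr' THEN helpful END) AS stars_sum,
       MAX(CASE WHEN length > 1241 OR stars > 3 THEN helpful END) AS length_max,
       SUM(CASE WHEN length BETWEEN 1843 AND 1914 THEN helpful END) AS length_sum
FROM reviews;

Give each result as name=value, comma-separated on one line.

stars_sum=643, length_max=293, length_sum=228

[stars_sum: stars = 3 OR lang = 'fr']
review_id=1: ✗
review_id=2: ✗
review_id=3: ✗
review_id=4: ✗
review_id=5: ✗
review_id=6: ✓ → 203
review_id=7: ✗
review_id=8: ✓ → 228
review_id=9: ✓ → 152
review_id=10: ✗
review_id=11: ✓ → 60
review_id=12: ✗
review_id=13: ✗
review_id=14: ✗
stars_sum = 203 + 228 + 152 + 60 = 643
—
[length_max: length > 1241 OR stars > 3]
review_id=1: ✗
review_id=2: ✗
review_id=3: ✓ → 96
review_id=4: ✓ → 221
review_id=5: ✓ → 92
review_id=6: ✓ → 203
review_id=7: ✓ → 76
review_id=8: ✓ → 228
review_id=9: ✗
review_id=10: ✓ → 226
review_id=11: ✓ → 60
review_id=12: ✓ → 161
review_id=13: ✓ → 25
review_id=14: ✓ → 293
length_max = MAX(96, 221, 92, 203, 76, 228, 226, 60, 161, 25, 293) = 293
—
[length_sum: length BETWEEN 1843 AND 1914]
review_id=1: ✗
review_id=2: ✗
review_id=3: ✗
review_id=4: ✗
review_id=5: ✗
review_id=6: ✓ → 203
review_id=7: ✗
review_id=8: ✗
review_id=9: ✗
review_id=10: ✗
review_id=11: ✗
review_id=12: ✗
review_id=13: ✓ → 25
review_id=14: ✗
length_sum = 203 + 25 = 228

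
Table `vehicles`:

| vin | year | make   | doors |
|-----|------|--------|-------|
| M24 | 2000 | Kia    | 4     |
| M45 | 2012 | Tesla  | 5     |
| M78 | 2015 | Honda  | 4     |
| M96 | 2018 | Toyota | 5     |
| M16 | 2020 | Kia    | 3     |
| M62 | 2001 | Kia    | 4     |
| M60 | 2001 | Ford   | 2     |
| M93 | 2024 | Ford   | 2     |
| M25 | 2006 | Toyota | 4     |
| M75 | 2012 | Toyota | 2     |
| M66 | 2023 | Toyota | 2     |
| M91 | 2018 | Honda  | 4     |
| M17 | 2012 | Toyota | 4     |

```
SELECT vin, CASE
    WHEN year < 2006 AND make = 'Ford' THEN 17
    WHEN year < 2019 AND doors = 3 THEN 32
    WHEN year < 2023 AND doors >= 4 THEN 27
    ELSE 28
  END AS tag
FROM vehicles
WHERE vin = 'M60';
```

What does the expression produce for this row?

17

vin = M60: year=2001, make=Ford, doors=2.
year < 2006 AND make = 'Ford' → true → 17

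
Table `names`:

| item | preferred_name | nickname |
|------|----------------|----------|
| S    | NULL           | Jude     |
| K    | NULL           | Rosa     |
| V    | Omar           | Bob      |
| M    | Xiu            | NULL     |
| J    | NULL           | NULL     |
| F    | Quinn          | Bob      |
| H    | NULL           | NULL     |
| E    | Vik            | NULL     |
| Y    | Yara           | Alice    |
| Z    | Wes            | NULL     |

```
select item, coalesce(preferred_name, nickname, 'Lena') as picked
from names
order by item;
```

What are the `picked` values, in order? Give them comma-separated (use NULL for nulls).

Vik, Quinn, Lena, Lena, Rosa, Xiu, Jude, Omar, Yara, Wes

item=E: preferred_name=Vik → Vik
item=F: preferred_name=Quinn → Quinn
item=H: preferred_name=NULL, nickname=NULL, → literal Lena → Lena
item=J: preferred_name=NULL, nickname=NULL, → literal Lena → Lena
item=K: preferred_name=NULL, nickname=Rosa → Rosa
item=M: preferred_name=Xiu → Xiu
item=S: preferred_name=NULL, nickname=Jude → Jude
item=V: preferred_name=Omar → Omar
item=Y: preferred_name=Yara → Yara
item=Z: preferred_name=Wes → Wes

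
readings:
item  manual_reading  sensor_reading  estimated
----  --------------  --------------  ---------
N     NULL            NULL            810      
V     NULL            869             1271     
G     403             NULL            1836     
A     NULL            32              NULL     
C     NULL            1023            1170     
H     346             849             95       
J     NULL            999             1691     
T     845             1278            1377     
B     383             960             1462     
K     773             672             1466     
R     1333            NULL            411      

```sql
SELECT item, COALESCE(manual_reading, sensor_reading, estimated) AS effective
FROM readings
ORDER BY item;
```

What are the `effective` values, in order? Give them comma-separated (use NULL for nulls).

item=A: manual_reading=NULL, sensor_reading=32 → 32
item=B: manual_reading=383 → 383
item=C: manual_reading=NULL, sensor_reading=1023 → 1023
item=G: manual_reading=403 → 403
item=H: manual_reading=346 → 346
item=J: manual_reading=NULL, sensor_reading=999 → 999
item=K: manual_reading=773 → 773
item=N: manual_reading=NULL, sensor_reading=NULL, estimated=810 → 810
item=R: manual_reading=1333 → 1333
item=T: manual_reading=845 → 845
item=V: manual_reading=NULL, sensor_reading=869 → 869

32, 383, 1023, 403, 346, 999, 773, 810, 1333, 845, 869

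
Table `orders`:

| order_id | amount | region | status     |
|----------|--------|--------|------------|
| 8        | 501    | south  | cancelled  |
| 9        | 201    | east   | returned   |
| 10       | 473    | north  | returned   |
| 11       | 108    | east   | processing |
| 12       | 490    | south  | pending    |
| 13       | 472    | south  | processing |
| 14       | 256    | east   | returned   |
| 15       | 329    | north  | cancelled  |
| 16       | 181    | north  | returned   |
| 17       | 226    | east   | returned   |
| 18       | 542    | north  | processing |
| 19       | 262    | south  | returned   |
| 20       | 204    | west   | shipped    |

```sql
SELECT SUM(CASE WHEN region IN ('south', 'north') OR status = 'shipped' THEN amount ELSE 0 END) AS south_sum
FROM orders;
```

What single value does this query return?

order_id=8: ✓ → 501
order_id=9: ✗
order_id=10: ✓ → 473
order_id=11: ✗
order_id=12: ✓ → 490
order_id=13: ✓ → 472
order_id=14: ✗
order_id=15: ✓ → 329
order_id=16: ✓ → 181
order_id=17: ✗
order_id=18: ✓ → 542
order_id=19: ✓ → 262
order_id=20: ✓ → 204
south_sum = 501 + 473 + 490 + 472 + 329 + 181 + 542 + 262 + 204 = 3454

3454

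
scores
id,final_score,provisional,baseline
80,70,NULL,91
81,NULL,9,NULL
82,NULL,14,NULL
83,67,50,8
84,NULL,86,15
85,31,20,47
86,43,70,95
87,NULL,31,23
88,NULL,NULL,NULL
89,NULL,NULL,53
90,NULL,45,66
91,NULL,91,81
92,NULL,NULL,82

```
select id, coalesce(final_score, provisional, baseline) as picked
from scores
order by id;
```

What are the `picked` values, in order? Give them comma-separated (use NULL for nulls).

id=80: final_score=70 → 70
id=81: final_score=NULL, provisional=9 → 9
id=82: final_score=NULL, provisional=14 → 14
id=83: final_score=67 → 67
id=84: final_score=NULL, provisional=86 → 86
id=85: final_score=31 → 31
id=86: final_score=43 → 43
id=87: final_score=NULL, provisional=31 → 31
id=88: final_score=NULL, provisional=NULL, baseline=NULL (all NULL) → NULL
id=89: final_score=NULL, provisional=NULL, baseline=53 → 53
id=90: final_score=NULL, provisional=45 → 45
id=91: final_score=NULL, provisional=91 → 91
id=92: final_score=NULL, provisional=NULL, baseline=82 → 82

70, 9, 14, 67, 86, 31, 43, 31, NULL, 53, 45, 91, 82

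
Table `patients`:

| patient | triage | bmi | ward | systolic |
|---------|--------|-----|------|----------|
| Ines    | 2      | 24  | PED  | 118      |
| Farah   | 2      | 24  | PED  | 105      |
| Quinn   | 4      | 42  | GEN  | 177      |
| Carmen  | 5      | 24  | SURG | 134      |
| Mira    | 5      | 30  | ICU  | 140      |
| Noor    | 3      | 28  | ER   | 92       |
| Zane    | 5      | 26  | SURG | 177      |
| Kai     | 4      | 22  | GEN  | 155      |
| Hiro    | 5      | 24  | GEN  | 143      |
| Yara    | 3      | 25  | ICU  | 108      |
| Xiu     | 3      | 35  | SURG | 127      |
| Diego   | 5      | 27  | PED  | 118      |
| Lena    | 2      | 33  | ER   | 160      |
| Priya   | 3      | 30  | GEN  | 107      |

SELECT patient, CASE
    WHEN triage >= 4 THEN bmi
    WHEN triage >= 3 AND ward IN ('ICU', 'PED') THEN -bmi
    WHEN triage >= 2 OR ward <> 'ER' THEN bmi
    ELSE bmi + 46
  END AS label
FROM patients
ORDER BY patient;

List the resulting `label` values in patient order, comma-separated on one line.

24, 27, 24, 24, 24, 22, 33, 30, 28, 30, 42, 35, -25, 26

patient=Carmen: triage >= 4 → 24
patient=Diego: triage >= 4 → 27
patient=Farah: triage >= 2 OR ward <> 'ER' → 24
patient=Hiro: triage >= 4 → 24
patient=Ines: triage >= 2 OR ward <> 'ER' → 24
patient=Kai: triage >= 4 → 22
patient=Lena: triage >= 2 OR ward <> 'ER' → 33
patient=Mira: triage >= 4 → 30
patient=Noor: triage >= 2 OR ward <> 'ER' → 28
patient=Priya: triage >= 2 OR ward <> 'ER' → 30
patient=Quinn: triage >= 4 → 42
patient=Xiu: triage >= 2 OR ward <> 'ER' → 35
patient=Yara: triage >= 3 AND ward IN ('ICU', 'PED') → -25
patient=Zane: triage >= 4 → 26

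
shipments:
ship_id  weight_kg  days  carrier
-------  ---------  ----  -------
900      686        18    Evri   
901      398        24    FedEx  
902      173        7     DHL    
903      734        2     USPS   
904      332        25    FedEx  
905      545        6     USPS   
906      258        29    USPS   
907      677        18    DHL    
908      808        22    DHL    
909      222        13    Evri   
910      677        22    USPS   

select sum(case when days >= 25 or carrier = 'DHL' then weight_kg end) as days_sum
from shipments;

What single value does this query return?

2248

ship_id=900: ✗
ship_id=901: ✗
ship_id=902: ✓ → 173
ship_id=903: ✗
ship_id=904: ✓ → 332
ship_id=905: ✗
ship_id=906: ✓ → 258
ship_id=907: ✓ → 677
ship_id=908: ✓ → 808
ship_id=909: ✗
ship_id=910: ✗
days_sum = 173 + 332 + 258 + 677 + 808 = 2248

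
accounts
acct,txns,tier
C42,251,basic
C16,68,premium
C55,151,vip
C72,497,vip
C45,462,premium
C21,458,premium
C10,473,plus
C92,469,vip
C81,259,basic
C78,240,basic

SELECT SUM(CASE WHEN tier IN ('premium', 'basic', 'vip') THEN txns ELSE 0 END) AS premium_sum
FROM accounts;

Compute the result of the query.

acct=C42: ✓ → 251
acct=C16: ✓ → 68
acct=C55: ✓ → 151
acct=C72: ✓ → 497
acct=C45: ✓ → 462
acct=C21: ✓ → 458
acct=C10: ✗
acct=C92: ✓ → 469
acct=C81: ✓ → 259
acct=C78: ✓ → 240
premium_sum = 251 + 68 + 151 + 497 + 462 + 458 + 469 + 259 + 240 = 2855

2855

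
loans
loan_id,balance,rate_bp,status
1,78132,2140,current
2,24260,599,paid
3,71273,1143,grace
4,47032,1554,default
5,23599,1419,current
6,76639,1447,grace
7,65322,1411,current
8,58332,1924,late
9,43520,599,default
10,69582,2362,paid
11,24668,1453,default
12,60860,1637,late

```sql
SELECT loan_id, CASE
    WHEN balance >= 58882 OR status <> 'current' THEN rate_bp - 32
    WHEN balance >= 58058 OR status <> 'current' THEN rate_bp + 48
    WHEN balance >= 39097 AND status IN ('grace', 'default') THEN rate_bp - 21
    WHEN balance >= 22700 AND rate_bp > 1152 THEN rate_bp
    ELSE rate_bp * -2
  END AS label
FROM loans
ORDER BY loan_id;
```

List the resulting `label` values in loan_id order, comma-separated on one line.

loan_id=1: balance >= 58882 OR status <> 'current' → 2108
loan_id=2: balance >= 58882 OR status <> 'current' → 567
loan_id=3: balance >= 58882 OR status <> 'current' → 1111
loan_id=4: balance >= 58882 OR status <> 'current' → 1522
loan_id=5: balance >= 22700 AND rate_bp > 1152 → 1419
loan_id=6: balance >= 58882 OR status <> 'current' → 1415
loan_id=7: balance >= 58882 OR status <> 'current' → 1379
loan_id=8: balance >= 58882 OR status <> 'current' → 1892
loan_id=9: balance >= 58882 OR status <> 'current' → 567
loan_id=10: balance >= 58882 OR status <> 'current' → 2330
loan_id=11: balance >= 58882 OR status <> 'current' → 1421
loan_id=12: balance >= 58882 OR status <> 'current' → 1605

2108, 567, 1111, 1522, 1419, 1415, 1379, 1892, 567, 2330, 1421, 1605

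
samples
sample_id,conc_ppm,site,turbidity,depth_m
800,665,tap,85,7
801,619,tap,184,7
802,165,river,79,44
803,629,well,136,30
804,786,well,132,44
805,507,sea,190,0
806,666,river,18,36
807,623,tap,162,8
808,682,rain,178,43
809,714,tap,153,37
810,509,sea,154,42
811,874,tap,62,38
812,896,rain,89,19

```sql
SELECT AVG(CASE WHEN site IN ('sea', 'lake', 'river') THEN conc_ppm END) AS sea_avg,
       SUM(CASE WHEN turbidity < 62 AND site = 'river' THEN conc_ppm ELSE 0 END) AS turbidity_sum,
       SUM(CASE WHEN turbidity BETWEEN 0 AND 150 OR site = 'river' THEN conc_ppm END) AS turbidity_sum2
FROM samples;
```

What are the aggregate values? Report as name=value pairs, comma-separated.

sea_avg=461.75, turbidity_sum=666, turbidity_sum2=4681

[sea_avg: site IN ('sea', 'lake', 'river')]
sample_id=800: ✗
sample_id=801: ✗
sample_id=802: ✓ → 165
sample_id=803: ✗
sample_id=804: ✗
sample_id=805: ✓ → 507
sample_id=806: ✓ → 666
sample_id=807: ✗
sample_id=808: ✗
sample_id=809: ✗
sample_id=810: ✓ → 509
sample_id=811: ✗
sample_id=812: ✗
sea_avg = (165 + 507 + 666 + 509) / 4 = 461.75
—
[turbidity_sum: turbidity < 62 AND site = 'river']
sample_id=800: ✗
sample_id=801: ✗
sample_id=802: ✗
sample_id=803: ✗
sample_id=804: ✗
sample_id=805: ✗
sample_id=806: ✓ → 666
sample_id=807: ✗
sample_id=808: ✗
sample_id=809: ✗
sample_id=810: ✗
sample_id=811: ✗
sample_id=812: ✗
turbidity_sum = 666
—
[turbidity_sum2: turbidity BETWEEN 0 AND 150 OR site = 'river']
sample_id=800: ✓ → 665
sample_id=801: ✗
sample_id=802: ✓ → 165
sample_id=803: ✓ → 629
sample_id=804: ✓ → 786
sample_id=805: ✗
sample_id=806: ✓ → 666
sample_id=807: ✗
sample_id=808: ✗
sample_id=809: ✗
sample_id=810: ✗
sample_id=811: ✓ → 874
sample_id=812: ✓ → 896
turbidity_sum2 = 665 + 165 + 629 + 786 + 666 + 874 + 896 = 4681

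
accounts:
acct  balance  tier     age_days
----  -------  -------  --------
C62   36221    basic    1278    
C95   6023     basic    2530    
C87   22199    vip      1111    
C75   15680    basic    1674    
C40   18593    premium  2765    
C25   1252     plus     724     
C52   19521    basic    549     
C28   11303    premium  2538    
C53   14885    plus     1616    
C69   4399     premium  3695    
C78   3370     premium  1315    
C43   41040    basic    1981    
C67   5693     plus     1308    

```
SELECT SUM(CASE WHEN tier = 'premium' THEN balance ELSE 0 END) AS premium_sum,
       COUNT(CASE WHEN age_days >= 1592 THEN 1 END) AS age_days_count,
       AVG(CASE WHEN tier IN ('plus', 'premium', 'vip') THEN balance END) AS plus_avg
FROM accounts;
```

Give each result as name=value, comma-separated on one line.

premium_sum=37665, age_days_count=7, plus_avg=10211.75

[premium_sum: tier = 'premium']
acct=C62: ✗
acct=C95: ✗
acct=C87: ✗
acct=C75: ✗
acct=C40: ✓ → 18593
acct=C25: ✗
acct=C52: ✗
acct=C28: ✓ → 11303
acct=C53: ✗
acct=C69: ✓ → 4399
acct=C78: ✓ → 3370
acct=C43: ✗
acct=C67: ✗
premium_sum = 18593 + 11303 + 4399 + 3370 = 37665
—
[age_days_count: age_days >= 1592]
acct=C62: ✗
acct=C95: ✓ → 1
acct=C87: ✗
acct=C75: ✓ → 1
acct=C40: ✓ → 1
acct=C25: ✗
acct=C52: ✗
acct=C28: ✓ → 1
acct=C53: ✓ → 1
acct=C69: ✓ → 1
acct=C78: ✗
acct=C43: ✓ → 1
acct=C67: ✗
age_days_count = COUNT(1, 1, 1, 1, 1, 1, 1) = 7
—
[plus_avg: tier IN ('plus', 'premium', 'vip')]
acct=C62: ✗
acct=C95: ✗
acct=C87: ✓ → 22199
acct=C75: ✗
acct=C40: ✓ → 18593
acct=C25: ✓ → 1252
acct=C52: ✗
acct=C28: ✓ → 11303
acct=C53: ✓ → 14885
acct=C69: ✓ → 4399
acct=C78: ✓ → 3370
acct=C43: ✗
acct=C67: ✓ → 5693
plus_avg = (22199 + 18593 + 1252 + 11303 + 14885 + 4399 + 3370 + 5693) / 8 = 10211.75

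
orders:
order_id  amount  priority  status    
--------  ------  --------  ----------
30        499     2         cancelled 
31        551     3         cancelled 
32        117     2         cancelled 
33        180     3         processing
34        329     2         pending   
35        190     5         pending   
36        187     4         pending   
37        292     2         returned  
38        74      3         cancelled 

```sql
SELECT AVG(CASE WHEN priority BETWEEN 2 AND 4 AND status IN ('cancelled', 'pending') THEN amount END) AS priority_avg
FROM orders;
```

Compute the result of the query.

292.8333333333

order_id=30: ✓ → 499
order_id=31: ✓ → 551
order_id=32: ✓ → 117
order_id=33: ✗
order_id=34: ✓ → 329
order_id=35: ✗
order_id=36: ✓ → 187
order_id=37: ✗
order_id=38: ✓ → 74
priority_avg = (499 + 551 + 117 + 329 + 187 + 74) / 6 = 292.8333333333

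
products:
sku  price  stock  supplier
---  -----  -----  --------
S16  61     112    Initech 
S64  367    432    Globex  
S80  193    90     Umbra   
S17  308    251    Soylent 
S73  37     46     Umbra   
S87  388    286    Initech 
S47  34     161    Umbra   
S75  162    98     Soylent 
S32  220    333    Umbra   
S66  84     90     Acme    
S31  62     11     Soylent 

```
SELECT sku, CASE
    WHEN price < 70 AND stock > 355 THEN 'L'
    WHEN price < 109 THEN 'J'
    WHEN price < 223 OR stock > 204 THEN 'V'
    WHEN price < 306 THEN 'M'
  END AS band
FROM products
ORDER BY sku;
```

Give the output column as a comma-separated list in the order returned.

sku=S16: price < 109 → J
sku=S17: price < 223 OR stock > 204 → V
sku=S31: price < 109 → J
sku=S32: price < 223 OR stock > 204 → V
sku=S47: price < 109 → J
sku=S64: price < 223 OR stock > 204 → V
sku=S66: price < 109 → J
sku=S73: price < 109 → J
sku=S75: price < 223 OR stock > 204 → V
sku=S80: price < 223 OR stock > 204 → V
sku=S87: price < 223 OR stock > 204 → V

J, V, J, V, J, V, J, J, V, V, V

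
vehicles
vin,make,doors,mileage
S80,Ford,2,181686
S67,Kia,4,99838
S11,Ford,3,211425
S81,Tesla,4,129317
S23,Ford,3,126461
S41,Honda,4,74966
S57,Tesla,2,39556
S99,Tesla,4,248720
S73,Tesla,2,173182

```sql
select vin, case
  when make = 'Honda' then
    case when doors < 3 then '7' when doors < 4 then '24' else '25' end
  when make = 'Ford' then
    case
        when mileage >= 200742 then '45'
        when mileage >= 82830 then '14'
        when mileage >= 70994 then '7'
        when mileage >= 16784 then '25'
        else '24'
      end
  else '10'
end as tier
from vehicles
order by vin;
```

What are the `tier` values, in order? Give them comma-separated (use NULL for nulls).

vin=S11: make='Ford' → inner[mileage >= 200742] → 45
vin=S23: make='Ford' → inner[mileage >= 82830] → 14
vin=S41: make='Honda' → inner[ELSE] → 25
vin=S57: make='Tesla' → outer ELSE → 10
vin=S67: make='Kia' → outer ELSE → 10
vin=S73: make='Tesla' → outer ELSE → 10
vin=S80: make='Ford' → inner[mileage >= 82830] → 14
vin=S81: make='Tesla' → outer ELSE → 10
vin=S99: make='Tesla' → outer ELSE → 10

45, 14, 25, 10, 10, 10, 14, 10, 10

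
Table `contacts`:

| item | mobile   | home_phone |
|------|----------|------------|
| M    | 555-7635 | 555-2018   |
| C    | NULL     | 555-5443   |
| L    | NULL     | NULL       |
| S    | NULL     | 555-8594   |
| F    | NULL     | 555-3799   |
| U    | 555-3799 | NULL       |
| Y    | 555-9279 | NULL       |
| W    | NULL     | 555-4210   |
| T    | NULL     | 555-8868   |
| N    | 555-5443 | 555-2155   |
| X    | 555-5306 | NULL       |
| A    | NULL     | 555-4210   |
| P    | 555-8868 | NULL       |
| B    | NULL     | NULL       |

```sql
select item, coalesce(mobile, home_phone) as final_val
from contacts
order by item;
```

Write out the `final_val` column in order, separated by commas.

555-4210, NULL, 555-5443, 555-3799, NULL, 555-7635, 555-5443, 555-8868, 555-8594, 555-8868, 555-3799, 555-4210, 555-5306, 555-9279

item=A: mobile=NULL, home_phone=555-4210 → 555-4210
item=B: mobile=NULL, home_phone=NULL (all NULL) → NULL
item=C: mobile=NULL, home_phone=555-5443 → 555-5443
item=F: mobile=NULL, home_phone=555-3799 → 555-3799
item=L: mobile=NULL, home_phone=NULL (all NULL) → NULL
item=M: mobile=555-7635 → 555-7635
item=N: mobile=555-5443 → 555-5443
item=P: mobile=555-8868 → 555-8868
item=S: mobile=NULL, home_phone=555-8594 → 555-8594
item=T: mobile=NULL, home_phone=555-8868 → 555-8868
item=U: mobile=555-3799 → 555-3799
item=W: mobile=NULL, home_phone=555-4210 → 555-4210
item=X: mobile=555-5306 → 555-5306
item=Y: mobile=555-9279 → 555-9279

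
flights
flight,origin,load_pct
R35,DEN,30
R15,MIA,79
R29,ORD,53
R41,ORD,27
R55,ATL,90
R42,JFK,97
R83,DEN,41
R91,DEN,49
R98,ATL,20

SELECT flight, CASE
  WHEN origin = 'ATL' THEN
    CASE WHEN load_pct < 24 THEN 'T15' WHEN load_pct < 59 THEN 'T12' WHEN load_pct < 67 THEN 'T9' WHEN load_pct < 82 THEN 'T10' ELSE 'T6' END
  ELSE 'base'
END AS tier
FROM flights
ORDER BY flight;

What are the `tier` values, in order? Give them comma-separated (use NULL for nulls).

base, base, base, base, base, T6, base, base, T15

flight=R15: origin='MIA' → outer ELSE → base
flight=R29: origin='ORD' → outer ELSE → base
flight=R35: origin='DEN' → outer ELSE → base
flight=R41: origin='ORD' → outer ELSE → base
flight=R42: origin='JFK' → outer ELSE → base
flight=R55: origin='ATL' → inner[ELSE] → T6
flight=R83: origin='DEN' → outer ELSE → base
flight=R91: origin='DEN' → outer ELSE → base
flight=R98: origin='ATL' → inner[load_pct < 24] → T15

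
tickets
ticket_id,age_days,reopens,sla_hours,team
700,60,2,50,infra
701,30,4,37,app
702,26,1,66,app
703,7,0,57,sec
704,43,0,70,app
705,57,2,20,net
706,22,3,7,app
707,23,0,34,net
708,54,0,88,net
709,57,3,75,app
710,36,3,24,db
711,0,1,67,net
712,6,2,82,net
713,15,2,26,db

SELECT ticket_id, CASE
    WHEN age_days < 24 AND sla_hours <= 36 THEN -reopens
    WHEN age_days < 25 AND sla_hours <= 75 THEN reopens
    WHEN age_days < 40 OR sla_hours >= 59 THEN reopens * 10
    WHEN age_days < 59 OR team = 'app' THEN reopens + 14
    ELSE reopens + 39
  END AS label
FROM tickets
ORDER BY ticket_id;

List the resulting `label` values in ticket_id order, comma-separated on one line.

41, 40, 10, 0, 0, 16, -3, 0, 0, 30, 30, 1, 20, -2

ticket_id=700: ELSE → 41
ticket_id=701: age_days < 40 OR sla_hours >= 59 → 40
ticket_id=702: age_days < 40 OR sla_hours >= 59 → 10
ticket_id=703: age_days < 25 AND sla_hours <= 75 → 0
ticket_id=704: age_days < 40 OR sla_hours >= 59 → 0
ticket_id=705: age_days < 59 OR team = 'app' → 16
ticket_id=706: age_days < 24 AND sla_hours <= 36 → -3
ticket_id=707: age_days < 24 AND sla_hours <= 36 → 0
ticket_id=708: age_days < 40 OR sla_hours >= 59 → 0
ticket_id=709: age_days < 40 OR sla_hours >= 59 → 30
ticket_id=710: age_days < 40 OR sla_hours >= 59 → 30
ticket_id=711: age_days < 25 AND sla_hours <= 75 → 1
ticket_id=712: age_days < 40 OR sla_hours >= 59 → 20
ticket_id=713: age_days < 24 AND sla_hours <= 36 → -2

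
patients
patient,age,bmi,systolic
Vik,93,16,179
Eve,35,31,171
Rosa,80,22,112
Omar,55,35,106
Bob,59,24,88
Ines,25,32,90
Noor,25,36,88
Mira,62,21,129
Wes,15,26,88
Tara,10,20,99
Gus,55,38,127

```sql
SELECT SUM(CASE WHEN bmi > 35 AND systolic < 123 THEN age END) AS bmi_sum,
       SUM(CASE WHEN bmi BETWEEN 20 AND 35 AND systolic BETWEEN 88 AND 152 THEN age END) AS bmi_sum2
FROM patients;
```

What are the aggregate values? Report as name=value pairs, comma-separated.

bmi_sum=25, bmi_sum2=306

[bmi_sum: bmi > 35 AND systolic < 123]
patient=Vik: ✗
patient=Eve: ✗
patient=Rosa: ✗
patient=Omar: ✗
patient=Bob: ✗
patient=Ines: ✗
patient=Noor: ✓ → 25
patient=Mira: ✗
patient=Wes: ✗
patient=Tara: ✗
patient=Gus: ✗
bmi_sum = 25
—
[bmi_sum2: bmi BETWEEN 20 AND 35 AND systolic BETWEEN 88 AND 152]
patient=Vik: ✗
patient=Eve: ✗
patient=Rosa: ✓ → 80
patient=Omar: ✓ → 55
patient=Bob: ✓ → 59
patient=Ines: ✓ → 25
patient=Noor: ✗
patient=Mira: ✓ → 62
patient=Wes: ✓ → 15
patient=Tara: ✓ → 10
patient=Gus: ✗
bmi_sum2 = 80 + 55 + 59 + 25 + 62 + 15 + 10 = 306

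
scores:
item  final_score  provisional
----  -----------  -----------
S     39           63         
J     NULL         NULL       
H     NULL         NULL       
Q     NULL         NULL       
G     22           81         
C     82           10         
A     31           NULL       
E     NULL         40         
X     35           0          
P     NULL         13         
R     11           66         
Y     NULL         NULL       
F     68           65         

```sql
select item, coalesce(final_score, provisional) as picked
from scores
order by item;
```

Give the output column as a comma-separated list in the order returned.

31, 82, 40, 68, 22, NULL, NULL, 13, NULL, 11, 39, 35, NULL

item=A: final_score=31 → 31
item=C: final_score=82 → 82
item=E: final_score=NULL, provisional=40 → 40
item=F: final_score=68 → 68
item=G: final_score=22 → 22
item=H: final_score=NULL, provisional=NULL (all NULL) → NULL
item=J: final_score=NULL, provisional=NULL (all NULL) → NULL
item=P: final_score=NULL, provisional=13 → 13
item=Q: final_score=NULL, provisional=NULL (all NULL) → NULL
item=R: final_score=11 → 11
item=S: final_score=39 → 39
item=X: final_score=35 → 35
item=Y: final_score=NULL, provisional=NULL (all NULL) → NULL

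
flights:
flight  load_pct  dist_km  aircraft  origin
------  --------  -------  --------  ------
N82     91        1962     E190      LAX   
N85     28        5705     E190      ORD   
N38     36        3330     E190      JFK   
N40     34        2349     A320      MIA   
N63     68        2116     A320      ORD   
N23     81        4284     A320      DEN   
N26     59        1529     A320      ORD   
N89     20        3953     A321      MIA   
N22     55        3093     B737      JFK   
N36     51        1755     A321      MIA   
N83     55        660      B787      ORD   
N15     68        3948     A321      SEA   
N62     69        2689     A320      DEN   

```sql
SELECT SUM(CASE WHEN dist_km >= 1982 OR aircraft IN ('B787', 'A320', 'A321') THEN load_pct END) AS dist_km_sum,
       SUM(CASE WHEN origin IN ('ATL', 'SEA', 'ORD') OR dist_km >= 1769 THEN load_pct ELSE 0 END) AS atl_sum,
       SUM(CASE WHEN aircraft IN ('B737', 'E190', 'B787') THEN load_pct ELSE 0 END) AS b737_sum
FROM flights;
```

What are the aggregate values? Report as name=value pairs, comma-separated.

[dist_km_sum: dist_km >= 1982 OR aircraft IN ('B787', 'A320', 'A321')]
flight=N82: ✗
flight=N85: ✓ → 28
flight=N38: ✓ → 36
flight=N40: ✓ → 34
flight=N63: ✓ → 68
flight=N23: ✓ → 81
flight=N26: ✓ → 59
flight=N89: ✓ → 20
flight=N22: ✓ → 55
flight=N36: ✓ → 51
flight=N83: ✓ → 55
flight=N15: ✓ → 68
flight=N62: ✓ → 69
dist_km_sum = 28 + 36 + 34 + 68 + 81 + 59 + 20 + 55 + 51 + 55 + 68 + 69 = 624
—
[atl_sum: origin IN ('ATL', 'SEA', 'ORD') OR dist_km >= 1769]
flight=N82: ✓ → 91
flight=N85: ✓ → 28
flight=N38: ✓ → 36
flight=N40: ✓ → 34
flight=N63: ✓ → 68
flight=N23: ✓ → 81
flight=N26: ✓ → 59
flight=N89: ✓ → 20
flight=N22: ✓ → 55
flight=N36: ✗
flight=N83: ✓ → 55
flight=N15: ✓ → 68
flight=N62: ✓ → 69
atl_sum = 91 + 28 + 36 + 34 + 68 + 81 + 59 + 20 + 55 + 55 + 68 + 69 = 664
—
[b737_sum: aircraft IN ('B737', 'E190', 'B787')]
flight=N82: ✓ → 91
flight=N85: ✓ → 28
flight=N38: ✓ → 36
flight=N40: ✗
flight=N63: ✗
flight=N23: ✗
flight=N26: ✗
flight=N89: ✗
flight=N22: ✓ → 55
flight=N36: ✗
flight=N83: ✓ → 55
flight=N15: ✗
flight=N62: ✗
b737_sum = 91 + 28 + 36 + 55 + 55 = 265

dist_km_sum=624, atl_sum=664, b737_sum=265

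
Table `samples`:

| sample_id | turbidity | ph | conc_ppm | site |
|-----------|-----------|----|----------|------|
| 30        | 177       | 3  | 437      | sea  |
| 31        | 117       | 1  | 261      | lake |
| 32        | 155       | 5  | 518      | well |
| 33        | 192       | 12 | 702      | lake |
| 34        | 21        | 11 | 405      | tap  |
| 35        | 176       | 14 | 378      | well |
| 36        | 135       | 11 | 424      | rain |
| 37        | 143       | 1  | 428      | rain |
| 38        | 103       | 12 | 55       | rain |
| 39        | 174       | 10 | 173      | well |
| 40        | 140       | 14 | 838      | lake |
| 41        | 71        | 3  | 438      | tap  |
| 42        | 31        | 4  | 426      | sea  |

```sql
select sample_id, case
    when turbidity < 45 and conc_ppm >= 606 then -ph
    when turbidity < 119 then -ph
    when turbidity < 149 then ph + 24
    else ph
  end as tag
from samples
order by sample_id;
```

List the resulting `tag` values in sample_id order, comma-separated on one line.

3, -1, 5, 12, -11, 14, 35, 25, -12, 10, 38, -3, -4

sample_id=30: ELSE → 3
sample_id=31: turbidity < 119 → -1
sample_id=32: ELSE → 5
sample_id=33: ELSE → 12
sample_id=34: turbidity < 119 → -11
sample_id=35: ELSE → 14
sample_id=36: turbidity < 149 → 35
sample_id=37: turbidity < 149 → 25
sample_id=38: turbidity < 119 → -12
sample_id=39: ELSE → 10
sample_id=40: turbidity < 149 → 38
sample_id=41: turbidity < 119 → -3
sample_id=42: turbidity < 119 → -4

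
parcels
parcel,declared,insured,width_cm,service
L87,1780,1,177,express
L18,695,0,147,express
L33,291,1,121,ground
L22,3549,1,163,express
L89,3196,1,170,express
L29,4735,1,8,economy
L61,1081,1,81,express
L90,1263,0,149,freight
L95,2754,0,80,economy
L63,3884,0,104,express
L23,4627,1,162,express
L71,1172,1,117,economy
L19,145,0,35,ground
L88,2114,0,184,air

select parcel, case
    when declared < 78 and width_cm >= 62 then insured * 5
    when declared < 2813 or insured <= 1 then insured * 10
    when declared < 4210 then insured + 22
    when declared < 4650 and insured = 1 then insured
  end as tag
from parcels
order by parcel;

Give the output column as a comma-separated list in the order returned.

0, 0, 10, 10, 10, 10, 10, 0, 10, 10, 0, 10, 0, 0

parcel=L18: declared < 2813 or insured <= 1 → 0
parcel=L19: declared < 2813 or insured <= 1 → 0
parcel=L22: declared < 2813 or insured <= 1 → 10
parcel=L23: declared < 2813 or insured <= 1 → 10
parcel=L29: declared < 2813 or insured <= 1 → 10
parcel=L33: declared < 2813 or insured <= 1 → 10
parcel=L61: declared < 2813 or insured <= 1 → 10
parcel=L63: declared < 2813 or insured <= 1 → 0
parcel=L71: declared < 2813 or insured <= 1 → 10
parcel=L87: declared < 2813 or insured <= 1 → 10
parcel=L88: declared < 2813 or insured <= 1 → 0
parcel=L89: declared < 2813 or insured <= 1 → 10
parcel=L90: declared < 2813 or insured <= 1 → 0
parcel=L95: declared < 2813 or insured <= 1 → 0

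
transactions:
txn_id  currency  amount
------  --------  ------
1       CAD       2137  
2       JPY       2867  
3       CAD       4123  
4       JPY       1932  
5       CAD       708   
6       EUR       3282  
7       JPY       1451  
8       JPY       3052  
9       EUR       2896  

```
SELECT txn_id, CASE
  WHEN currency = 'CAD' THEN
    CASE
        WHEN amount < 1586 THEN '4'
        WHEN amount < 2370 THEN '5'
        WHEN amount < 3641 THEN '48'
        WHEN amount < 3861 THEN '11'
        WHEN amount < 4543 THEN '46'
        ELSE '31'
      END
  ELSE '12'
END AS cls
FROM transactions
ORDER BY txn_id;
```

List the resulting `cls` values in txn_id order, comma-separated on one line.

5, 12, 46, 12, 4, 12, 12, 12, 12

txn_id=1: currency='CAD' → inner[amount < 2370] → 5
txn_id=2: currency='JPY' → outer ELSE → 12
txn_id=3: currency='CAD' → inner[amount < 4543] → 46
txn_id=4: currency='JPY' → outer ELSE → 12
txn_id=5: currency='CAD' → inner[amount < 1586] → 4
txn_id=6: currency='EUR' → outer ELSE → 12
txn_id=7: currency='JPY' → outer ELSE → 12
txn_id=8: currency='JPY' → outer ELSE → 12
txn_id=9: currency='EUR' → outer ELSE → 12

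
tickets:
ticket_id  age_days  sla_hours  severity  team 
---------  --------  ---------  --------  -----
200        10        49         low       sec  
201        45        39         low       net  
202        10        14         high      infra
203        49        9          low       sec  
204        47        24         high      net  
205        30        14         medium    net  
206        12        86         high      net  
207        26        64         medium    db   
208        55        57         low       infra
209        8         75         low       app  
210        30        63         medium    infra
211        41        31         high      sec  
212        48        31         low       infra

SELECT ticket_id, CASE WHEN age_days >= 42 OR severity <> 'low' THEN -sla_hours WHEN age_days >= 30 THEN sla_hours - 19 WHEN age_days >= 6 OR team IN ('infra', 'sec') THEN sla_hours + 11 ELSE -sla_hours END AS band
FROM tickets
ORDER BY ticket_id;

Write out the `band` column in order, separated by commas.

60, -39, -14, -9, -24, -14, -86, -64, -57, 86, -63, -31, -31

ticket_id=200: age_days >= 6 OR team IN ('infra', 'sec') → 60
ticket_id=201: age_days >= 42 OR severity <> 'low' → -39
ticket_id=202: age_days >= 42 OR severity <> 'low' → -14
ticket_id=203: age_days >= 42 OR severity <> 'low' → -9
ticket_id=204: age_days >= 42 OR severity <> 'low' → -24
ticket_id=205: age_days >= 42 OR severity <> 'low' → -14
ticket_id=206: age_days >= 42 OR severity <> 'low' → -86
ticket_id=207: age_days >= 42 OR severity <> 'low' → -64
ticket_id=208: age_days >= 42 OR severity <> 'low' → -57
ticket_id=209: age_days >= 6 OR team IN ('infra', 'sec') → 86
ticket_id=210: age_days >= 42 OR severity <> 'low' → -63
ticket_id=211: age_days >= 42 OR severity <> 'low' → -31
ticket_id=212: age_days >= 42 OR severity <> 'low' → -31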